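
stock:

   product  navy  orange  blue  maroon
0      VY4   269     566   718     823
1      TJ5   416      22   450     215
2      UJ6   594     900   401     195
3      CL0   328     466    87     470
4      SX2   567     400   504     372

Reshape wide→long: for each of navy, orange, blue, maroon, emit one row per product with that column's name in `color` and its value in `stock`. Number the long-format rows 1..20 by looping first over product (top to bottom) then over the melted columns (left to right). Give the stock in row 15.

87

20 rows total (5 × 4). Row 15: index ⌊(15-1)/4⌋ = 3 into product → CL0; (15-1) mod 4 = 2 into the melted columns → blue.
So row 15 is (CL0, blue, 87); stock = 87.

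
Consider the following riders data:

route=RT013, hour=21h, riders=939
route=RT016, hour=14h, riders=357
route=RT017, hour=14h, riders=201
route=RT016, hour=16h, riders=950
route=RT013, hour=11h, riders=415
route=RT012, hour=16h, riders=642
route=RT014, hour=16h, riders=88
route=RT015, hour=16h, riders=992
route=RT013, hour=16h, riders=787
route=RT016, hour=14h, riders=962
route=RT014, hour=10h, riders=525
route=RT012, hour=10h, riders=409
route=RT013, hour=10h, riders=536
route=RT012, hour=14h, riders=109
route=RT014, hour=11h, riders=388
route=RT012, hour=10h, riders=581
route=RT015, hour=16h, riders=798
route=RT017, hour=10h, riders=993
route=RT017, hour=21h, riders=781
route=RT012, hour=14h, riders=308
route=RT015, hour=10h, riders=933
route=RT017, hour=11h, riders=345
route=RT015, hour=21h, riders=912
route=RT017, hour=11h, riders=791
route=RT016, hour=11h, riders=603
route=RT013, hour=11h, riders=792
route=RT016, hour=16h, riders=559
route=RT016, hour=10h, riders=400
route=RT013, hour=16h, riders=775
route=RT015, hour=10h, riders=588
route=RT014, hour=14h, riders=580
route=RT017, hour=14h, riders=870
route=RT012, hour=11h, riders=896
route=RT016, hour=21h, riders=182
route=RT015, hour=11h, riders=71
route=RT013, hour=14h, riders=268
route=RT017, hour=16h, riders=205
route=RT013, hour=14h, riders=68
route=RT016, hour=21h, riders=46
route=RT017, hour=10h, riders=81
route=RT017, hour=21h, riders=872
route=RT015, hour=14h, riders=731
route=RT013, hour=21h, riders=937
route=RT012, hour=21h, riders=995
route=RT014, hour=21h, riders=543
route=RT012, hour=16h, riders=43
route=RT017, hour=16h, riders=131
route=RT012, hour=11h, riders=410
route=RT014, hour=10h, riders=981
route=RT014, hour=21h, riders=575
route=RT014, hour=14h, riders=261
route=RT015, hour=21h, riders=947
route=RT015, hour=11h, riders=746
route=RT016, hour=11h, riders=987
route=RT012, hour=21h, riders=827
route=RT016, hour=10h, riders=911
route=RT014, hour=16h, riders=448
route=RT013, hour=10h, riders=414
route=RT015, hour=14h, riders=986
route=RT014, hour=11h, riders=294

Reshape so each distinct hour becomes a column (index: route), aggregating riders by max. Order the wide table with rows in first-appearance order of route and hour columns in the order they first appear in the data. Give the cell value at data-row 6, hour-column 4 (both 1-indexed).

746

With rows in first-appearance order of route, row 6 is route=RT015. hour columns in first-appearance order: 21h, 14h, 16h, 11h, 10h; column 4 is 11h.
Long rows with route=RT015, hour=11h: max(71, 746) = 746.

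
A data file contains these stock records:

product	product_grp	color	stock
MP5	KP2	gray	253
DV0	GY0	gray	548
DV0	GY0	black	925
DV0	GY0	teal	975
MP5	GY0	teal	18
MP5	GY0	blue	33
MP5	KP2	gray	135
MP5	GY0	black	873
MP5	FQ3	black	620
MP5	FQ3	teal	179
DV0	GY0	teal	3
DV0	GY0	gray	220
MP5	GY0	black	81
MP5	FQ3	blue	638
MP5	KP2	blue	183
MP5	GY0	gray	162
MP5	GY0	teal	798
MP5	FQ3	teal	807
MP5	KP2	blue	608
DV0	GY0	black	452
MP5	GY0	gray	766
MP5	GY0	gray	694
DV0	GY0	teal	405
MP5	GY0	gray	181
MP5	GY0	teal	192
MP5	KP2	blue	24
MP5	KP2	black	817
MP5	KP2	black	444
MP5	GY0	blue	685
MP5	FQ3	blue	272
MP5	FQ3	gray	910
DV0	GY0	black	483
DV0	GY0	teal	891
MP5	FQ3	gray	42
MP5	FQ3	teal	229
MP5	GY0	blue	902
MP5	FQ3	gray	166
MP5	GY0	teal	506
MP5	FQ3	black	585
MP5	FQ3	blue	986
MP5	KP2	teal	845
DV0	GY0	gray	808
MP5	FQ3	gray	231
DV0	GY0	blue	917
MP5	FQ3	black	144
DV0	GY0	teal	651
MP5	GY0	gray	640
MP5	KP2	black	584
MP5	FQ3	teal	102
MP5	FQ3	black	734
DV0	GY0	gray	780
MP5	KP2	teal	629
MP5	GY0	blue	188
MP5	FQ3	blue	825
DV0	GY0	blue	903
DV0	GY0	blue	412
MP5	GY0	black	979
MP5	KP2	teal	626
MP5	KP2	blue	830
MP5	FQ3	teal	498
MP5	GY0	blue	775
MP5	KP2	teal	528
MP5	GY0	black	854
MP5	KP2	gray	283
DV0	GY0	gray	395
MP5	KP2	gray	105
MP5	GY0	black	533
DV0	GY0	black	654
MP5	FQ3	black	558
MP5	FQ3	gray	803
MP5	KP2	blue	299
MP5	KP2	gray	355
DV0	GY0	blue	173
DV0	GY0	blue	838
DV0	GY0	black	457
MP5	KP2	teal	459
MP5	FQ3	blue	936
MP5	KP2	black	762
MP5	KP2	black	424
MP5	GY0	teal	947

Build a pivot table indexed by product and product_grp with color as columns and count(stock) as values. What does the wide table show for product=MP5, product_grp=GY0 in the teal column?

5

Rows with product=MP5, product_grp=GY0 and color=teal: stock values are 18, 798, 192, 506, 947.
5 rows match — count = 5.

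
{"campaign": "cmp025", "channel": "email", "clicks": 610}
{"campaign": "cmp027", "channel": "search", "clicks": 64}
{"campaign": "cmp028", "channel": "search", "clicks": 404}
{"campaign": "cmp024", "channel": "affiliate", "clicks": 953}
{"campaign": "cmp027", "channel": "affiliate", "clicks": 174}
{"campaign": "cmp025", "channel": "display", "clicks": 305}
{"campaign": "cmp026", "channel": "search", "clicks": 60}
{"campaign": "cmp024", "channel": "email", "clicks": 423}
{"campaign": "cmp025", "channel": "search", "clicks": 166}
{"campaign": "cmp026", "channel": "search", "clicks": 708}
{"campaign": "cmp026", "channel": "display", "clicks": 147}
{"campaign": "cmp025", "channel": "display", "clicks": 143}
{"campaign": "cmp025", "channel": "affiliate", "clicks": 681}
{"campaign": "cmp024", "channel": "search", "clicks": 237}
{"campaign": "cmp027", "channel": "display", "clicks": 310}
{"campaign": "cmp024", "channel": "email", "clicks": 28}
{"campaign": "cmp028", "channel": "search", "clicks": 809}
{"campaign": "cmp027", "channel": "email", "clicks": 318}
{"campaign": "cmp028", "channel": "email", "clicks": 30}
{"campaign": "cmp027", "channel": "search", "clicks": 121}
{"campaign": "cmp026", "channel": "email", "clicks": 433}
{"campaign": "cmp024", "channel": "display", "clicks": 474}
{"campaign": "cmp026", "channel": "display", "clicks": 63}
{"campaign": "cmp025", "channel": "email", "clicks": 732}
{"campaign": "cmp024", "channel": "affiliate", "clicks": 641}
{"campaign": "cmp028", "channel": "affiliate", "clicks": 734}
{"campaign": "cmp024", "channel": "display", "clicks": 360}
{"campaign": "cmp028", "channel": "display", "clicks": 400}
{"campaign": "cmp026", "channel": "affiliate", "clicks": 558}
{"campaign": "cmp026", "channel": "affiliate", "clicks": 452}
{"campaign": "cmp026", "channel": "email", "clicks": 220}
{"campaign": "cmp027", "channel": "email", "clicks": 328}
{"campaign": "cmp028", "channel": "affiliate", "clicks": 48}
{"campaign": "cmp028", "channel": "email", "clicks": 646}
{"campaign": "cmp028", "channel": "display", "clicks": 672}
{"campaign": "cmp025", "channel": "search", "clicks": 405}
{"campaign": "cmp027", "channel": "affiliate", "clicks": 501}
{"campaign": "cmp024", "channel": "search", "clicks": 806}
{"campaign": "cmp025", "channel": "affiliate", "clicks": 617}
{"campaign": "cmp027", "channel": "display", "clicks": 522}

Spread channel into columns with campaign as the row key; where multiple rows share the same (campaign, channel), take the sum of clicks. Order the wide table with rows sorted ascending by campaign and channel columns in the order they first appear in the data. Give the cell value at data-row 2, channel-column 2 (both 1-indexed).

With rows sorted ascending by campaign, row 2 is campaign=cmp025. channel columns in first-appearance order: email, search, affiliate, display; column 2 is search.
Long rows with campaign=cmp025, channel=search: 166 + 405 = 571.

571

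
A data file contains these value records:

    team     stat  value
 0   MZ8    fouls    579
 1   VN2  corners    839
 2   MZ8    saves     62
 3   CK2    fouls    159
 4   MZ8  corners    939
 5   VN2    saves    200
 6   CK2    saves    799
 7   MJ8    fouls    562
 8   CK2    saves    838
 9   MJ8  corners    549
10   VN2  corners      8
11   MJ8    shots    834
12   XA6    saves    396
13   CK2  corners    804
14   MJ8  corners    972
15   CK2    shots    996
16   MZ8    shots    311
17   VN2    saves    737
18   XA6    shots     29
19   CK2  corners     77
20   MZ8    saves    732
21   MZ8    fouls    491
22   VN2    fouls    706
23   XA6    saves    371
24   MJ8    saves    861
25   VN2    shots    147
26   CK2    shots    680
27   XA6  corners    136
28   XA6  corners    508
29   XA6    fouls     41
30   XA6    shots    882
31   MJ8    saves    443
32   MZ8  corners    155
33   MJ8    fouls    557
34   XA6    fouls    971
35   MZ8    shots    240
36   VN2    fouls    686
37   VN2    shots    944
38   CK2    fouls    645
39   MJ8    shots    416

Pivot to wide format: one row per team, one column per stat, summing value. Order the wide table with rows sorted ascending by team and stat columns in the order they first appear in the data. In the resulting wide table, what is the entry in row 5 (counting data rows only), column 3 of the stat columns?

767

With rows sorted ascending by team, row 5 is team=XA6. stat columns in first-appearance order: fouls, corners, saves, shots; column 3 is saves.
Long rows with team=XA6, stat=saves: 396 + 371 = 767.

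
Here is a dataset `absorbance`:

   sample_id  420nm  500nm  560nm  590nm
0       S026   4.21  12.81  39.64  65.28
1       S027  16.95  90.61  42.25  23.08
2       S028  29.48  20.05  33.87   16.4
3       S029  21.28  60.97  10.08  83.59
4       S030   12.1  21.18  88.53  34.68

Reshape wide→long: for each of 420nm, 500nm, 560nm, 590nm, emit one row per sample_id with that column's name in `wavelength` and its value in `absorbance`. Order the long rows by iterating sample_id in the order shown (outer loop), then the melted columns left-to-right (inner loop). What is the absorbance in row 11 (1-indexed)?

33.87

20 rows total (5 × 4). Row 11: index ⌊(11-1)/4⌋ = 2 into sample_id → S028; (11-1) mod 4 = 2 into the melted columns → 560nm.
So row 11 is (S028, 560nm, 33.87); absorbance = 33.87.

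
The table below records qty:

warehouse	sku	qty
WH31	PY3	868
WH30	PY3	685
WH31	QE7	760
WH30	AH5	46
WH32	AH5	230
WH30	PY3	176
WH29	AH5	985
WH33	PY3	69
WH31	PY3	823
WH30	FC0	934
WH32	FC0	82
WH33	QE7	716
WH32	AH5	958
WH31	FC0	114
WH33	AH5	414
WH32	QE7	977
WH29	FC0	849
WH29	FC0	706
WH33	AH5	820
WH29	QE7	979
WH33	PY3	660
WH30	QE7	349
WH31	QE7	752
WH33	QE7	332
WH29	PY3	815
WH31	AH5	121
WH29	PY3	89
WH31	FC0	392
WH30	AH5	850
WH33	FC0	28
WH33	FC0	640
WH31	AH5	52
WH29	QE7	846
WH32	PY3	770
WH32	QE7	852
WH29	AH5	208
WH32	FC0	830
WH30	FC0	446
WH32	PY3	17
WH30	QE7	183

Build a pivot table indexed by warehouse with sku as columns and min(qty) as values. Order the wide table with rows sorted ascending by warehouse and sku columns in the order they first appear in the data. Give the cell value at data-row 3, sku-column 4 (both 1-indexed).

114

With rows sorted ascending by warehouse, row 3 is warehouse=WH31. sku columns in first-appearance order: PY3, QE7, AH5, FC0; column 4 is FC0.
Long rows with warehouse=WH31, sku=FC0: min(114, 392) = 114.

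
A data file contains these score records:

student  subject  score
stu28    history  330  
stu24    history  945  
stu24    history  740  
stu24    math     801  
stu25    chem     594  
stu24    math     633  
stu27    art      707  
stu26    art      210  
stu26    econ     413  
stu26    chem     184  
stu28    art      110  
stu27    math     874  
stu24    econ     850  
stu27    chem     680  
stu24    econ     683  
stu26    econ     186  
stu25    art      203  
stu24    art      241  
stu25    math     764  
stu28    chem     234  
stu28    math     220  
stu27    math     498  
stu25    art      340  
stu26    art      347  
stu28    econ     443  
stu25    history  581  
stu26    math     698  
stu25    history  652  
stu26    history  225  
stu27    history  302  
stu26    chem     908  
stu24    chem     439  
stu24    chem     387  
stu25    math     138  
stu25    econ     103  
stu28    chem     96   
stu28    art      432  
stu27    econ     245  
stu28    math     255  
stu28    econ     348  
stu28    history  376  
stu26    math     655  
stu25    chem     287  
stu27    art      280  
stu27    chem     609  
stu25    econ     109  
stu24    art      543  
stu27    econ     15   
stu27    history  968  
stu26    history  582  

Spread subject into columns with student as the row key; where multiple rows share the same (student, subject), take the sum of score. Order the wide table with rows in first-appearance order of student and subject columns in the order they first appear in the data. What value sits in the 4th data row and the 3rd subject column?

With rows in first-appearance order of student, row 4 is student=stu27. subject columns in first-appearance order: history, math, chem, art, econ; column 3 is chem.
Long rows with student=stu27, subject=chem: 680 + 609 = 1289.

1289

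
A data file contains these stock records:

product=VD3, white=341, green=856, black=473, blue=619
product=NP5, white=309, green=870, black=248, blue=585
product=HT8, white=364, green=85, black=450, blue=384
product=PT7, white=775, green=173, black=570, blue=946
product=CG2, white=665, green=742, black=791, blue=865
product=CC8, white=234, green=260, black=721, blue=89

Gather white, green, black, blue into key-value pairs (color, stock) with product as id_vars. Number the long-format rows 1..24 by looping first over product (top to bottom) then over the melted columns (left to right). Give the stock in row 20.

865

24 rows total (6 × 4). Row 20: index ⌊(20-1)/4⌋ = 4 into product → CG2; (20-1) mod 4 = 3 into the melted columns → blue.
So row 20 is (CG2, blue, 865); stock = 865.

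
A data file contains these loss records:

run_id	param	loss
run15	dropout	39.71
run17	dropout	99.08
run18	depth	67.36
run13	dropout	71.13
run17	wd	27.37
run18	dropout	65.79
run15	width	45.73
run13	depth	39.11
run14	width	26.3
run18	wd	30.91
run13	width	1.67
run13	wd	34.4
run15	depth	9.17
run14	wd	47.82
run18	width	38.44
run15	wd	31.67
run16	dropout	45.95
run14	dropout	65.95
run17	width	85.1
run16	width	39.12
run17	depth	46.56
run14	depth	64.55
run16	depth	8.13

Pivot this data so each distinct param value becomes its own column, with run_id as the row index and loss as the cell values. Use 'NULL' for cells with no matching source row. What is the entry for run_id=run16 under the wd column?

NULL

No long-format row has run_id=run16 and param=wd, so the cell is NULL.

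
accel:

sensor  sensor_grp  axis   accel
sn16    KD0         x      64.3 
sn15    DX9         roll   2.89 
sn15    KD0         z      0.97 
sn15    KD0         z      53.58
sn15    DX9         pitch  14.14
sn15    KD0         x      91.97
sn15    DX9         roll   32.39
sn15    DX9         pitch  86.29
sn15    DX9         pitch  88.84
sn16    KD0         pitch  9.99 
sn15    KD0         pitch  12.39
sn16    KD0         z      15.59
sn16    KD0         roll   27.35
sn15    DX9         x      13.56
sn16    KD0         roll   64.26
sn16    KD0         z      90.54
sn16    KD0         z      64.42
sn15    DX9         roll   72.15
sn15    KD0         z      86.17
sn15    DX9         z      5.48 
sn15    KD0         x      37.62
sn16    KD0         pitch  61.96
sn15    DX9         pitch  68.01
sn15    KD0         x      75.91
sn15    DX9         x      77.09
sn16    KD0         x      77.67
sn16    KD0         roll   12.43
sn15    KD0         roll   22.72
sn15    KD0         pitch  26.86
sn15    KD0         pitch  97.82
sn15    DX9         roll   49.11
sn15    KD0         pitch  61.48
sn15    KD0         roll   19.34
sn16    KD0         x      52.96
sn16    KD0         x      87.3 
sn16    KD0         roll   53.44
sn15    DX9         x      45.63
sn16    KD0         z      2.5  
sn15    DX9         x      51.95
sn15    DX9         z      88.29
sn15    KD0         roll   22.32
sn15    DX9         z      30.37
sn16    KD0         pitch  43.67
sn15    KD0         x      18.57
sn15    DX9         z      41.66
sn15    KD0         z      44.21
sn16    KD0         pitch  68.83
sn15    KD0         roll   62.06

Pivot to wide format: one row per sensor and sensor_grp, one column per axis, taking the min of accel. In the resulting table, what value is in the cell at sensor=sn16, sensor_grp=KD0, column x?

52.96

Rows with sensor=sn16, sensor_grp=KD0 and axis=x: accel values are 64.3, 77.67, 52.96, 87.3.
min(64.3, 77.67, 52.96, 87.3) = 52.96.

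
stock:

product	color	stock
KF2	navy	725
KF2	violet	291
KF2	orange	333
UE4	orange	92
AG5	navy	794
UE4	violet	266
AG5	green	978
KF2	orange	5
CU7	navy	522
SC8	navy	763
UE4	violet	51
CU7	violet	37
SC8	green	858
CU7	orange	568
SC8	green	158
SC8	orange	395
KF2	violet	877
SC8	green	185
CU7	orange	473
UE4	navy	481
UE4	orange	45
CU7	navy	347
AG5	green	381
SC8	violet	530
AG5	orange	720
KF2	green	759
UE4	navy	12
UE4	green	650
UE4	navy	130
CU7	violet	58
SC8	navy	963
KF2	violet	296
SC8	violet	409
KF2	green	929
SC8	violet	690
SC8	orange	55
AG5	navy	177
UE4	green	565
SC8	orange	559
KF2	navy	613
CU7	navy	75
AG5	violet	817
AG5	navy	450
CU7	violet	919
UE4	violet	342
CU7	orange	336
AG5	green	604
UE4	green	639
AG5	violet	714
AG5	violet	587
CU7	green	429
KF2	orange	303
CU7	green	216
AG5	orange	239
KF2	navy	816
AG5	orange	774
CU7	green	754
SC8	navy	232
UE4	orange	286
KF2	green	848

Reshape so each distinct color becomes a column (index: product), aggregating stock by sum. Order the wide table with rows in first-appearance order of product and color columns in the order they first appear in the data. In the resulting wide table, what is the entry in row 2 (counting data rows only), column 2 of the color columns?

With rows in first-appearance order of product, row 2 is product=UE4. color columns in first-appearance order: navy, violet, orange, green; column 2 is violet.
Long rows with product=UE4, color=violet: 266 + 51 + 342 = 659.

659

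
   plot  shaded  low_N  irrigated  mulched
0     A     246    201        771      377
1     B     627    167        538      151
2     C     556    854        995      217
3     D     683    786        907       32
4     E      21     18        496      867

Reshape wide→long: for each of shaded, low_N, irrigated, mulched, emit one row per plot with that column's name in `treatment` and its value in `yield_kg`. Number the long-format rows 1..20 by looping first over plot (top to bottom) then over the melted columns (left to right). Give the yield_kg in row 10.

20 rows total (5 × 4). Row 10: index ⌊(10-1)/4⌋ = 2 into plot → C; (10-1) mod 4 = 1 into the melted columns → low_N.
So row 10 is (C, low_N, 854); yield_kg = 854.

854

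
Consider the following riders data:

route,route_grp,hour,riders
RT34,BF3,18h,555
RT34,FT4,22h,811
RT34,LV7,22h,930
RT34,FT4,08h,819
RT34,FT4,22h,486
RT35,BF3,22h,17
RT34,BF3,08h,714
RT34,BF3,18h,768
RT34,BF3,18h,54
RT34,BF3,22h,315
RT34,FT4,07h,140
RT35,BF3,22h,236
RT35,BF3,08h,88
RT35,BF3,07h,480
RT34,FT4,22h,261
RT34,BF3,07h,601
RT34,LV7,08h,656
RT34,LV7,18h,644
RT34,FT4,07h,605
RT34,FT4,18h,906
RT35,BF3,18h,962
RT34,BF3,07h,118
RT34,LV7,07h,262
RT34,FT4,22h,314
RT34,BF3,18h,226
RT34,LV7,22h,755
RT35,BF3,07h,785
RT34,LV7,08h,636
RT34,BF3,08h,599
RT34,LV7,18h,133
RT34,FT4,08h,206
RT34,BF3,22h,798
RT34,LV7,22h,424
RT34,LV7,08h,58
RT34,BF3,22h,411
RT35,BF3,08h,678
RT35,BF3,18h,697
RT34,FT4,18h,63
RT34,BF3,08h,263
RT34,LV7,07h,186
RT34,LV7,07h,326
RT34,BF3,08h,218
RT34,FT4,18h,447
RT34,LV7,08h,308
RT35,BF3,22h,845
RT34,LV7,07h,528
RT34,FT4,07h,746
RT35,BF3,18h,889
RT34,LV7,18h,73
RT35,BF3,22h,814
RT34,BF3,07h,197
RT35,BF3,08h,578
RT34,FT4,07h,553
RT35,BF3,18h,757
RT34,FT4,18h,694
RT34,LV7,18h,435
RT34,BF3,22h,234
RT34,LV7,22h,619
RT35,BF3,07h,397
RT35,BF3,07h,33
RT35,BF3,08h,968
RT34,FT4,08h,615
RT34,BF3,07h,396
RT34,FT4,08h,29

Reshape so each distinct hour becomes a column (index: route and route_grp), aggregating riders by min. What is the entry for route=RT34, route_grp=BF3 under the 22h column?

234

Rows with route=RT34, route_grp=BF3 and hour=22h: riders values are 315, 798, 411, 234.
min(315, 798, 411, 234) = 234.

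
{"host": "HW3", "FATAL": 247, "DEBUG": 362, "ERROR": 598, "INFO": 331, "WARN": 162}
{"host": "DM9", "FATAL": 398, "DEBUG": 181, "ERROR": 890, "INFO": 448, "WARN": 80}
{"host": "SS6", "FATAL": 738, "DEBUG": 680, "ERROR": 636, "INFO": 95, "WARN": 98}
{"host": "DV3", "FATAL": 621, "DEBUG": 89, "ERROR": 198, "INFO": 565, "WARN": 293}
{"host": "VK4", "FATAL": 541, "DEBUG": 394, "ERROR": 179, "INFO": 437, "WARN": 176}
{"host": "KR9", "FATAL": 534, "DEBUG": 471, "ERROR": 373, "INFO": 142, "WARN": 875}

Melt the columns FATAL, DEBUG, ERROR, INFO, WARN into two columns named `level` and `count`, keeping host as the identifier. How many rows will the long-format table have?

6 host values × 5 melted columns = 30 rows.

30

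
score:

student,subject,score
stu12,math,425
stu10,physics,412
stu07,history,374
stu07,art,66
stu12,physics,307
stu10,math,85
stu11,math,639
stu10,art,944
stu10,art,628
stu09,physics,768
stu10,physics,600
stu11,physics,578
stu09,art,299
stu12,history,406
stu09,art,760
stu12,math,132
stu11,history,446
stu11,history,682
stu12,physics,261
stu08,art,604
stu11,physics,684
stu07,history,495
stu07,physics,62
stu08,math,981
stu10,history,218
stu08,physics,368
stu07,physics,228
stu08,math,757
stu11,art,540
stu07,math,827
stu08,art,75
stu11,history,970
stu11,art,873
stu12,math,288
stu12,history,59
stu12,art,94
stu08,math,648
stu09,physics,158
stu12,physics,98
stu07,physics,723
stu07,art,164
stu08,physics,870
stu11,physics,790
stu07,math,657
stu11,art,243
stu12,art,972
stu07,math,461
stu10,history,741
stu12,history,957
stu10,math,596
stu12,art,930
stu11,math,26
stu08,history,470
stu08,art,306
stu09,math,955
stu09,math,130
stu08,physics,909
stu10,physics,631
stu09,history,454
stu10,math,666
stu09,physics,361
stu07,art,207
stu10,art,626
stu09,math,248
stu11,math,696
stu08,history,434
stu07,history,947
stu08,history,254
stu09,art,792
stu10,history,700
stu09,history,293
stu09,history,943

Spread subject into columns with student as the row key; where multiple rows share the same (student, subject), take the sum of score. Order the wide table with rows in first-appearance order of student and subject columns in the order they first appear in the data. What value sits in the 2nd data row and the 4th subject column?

2198

With rows in first-appearance order of student, row 2 is student=stu10. subject columns in first-appearance order: math, physics, history, art; column 4 is art.
Long rows with student=stu10, subject=art: 944 + 628 + 626 = 2198.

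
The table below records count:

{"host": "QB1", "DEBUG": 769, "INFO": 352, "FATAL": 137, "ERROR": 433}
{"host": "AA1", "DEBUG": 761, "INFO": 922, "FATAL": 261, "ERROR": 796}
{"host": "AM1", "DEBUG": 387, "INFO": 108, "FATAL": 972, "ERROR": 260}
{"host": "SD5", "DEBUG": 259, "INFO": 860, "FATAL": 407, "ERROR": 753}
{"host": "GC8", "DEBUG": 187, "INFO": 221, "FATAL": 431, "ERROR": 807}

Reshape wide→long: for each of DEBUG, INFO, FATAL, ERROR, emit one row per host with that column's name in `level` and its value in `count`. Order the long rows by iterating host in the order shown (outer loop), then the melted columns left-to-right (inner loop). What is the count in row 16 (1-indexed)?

753

20 rows total (5 × 4). Row 16: index ⌊(16-1)/4⌋ = 3 into host → SD5; (16-1) mod 4 = 3 into the melted columns → ERROR.
So row 16 is (SD5, ERROR, 753); count = 753.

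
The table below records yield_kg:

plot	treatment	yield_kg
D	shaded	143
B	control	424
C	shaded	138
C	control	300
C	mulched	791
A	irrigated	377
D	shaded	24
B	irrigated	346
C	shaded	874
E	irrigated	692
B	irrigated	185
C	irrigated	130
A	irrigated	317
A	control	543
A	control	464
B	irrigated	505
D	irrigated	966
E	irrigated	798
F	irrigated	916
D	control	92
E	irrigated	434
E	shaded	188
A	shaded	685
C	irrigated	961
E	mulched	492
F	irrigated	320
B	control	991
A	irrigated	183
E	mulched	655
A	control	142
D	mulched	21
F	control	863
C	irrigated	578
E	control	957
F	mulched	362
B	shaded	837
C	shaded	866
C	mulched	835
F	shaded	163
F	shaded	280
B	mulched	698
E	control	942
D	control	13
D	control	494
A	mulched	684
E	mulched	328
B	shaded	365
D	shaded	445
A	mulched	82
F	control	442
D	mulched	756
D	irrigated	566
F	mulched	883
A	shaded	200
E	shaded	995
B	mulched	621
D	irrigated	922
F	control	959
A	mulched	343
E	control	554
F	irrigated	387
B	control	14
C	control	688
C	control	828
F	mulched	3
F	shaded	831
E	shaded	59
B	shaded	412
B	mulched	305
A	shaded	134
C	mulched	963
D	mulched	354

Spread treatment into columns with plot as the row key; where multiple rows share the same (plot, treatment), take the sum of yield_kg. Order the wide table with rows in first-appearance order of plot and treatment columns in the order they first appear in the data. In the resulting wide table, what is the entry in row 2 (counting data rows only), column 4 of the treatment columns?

1036

With rows in first-appearance order of plot, row 2 is plot=B. treatment columns in first-appearance order: shaded, control, mulched, irrigated; column 4 is irrigated.
Long rows with plot=B, treatment=irrigated: 346 + 185 + 505 = 1036.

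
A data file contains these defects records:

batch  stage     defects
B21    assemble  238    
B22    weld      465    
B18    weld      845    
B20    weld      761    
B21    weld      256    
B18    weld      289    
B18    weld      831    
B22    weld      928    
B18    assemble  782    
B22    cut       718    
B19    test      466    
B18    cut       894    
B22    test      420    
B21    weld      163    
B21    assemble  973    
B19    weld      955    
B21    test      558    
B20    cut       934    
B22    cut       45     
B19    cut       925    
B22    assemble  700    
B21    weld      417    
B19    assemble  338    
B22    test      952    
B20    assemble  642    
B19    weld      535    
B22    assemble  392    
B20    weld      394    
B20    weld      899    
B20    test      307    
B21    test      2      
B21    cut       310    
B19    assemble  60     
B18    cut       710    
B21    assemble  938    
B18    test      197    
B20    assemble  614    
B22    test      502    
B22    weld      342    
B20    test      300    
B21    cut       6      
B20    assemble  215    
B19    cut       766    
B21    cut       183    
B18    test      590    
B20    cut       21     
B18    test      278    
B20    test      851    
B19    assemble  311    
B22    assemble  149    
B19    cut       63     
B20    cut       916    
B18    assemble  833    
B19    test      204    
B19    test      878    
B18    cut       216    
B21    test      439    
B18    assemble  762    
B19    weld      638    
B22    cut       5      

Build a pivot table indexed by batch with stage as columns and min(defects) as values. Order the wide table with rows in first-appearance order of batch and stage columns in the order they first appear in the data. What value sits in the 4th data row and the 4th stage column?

300

With rows in first-appearance order of batch, row 4 is batch=B20. stage columns in first-appearance order: assemble, weld, cut, test; column 4 is test.
Long rows with batch=B20, stage=test: min(307, 300, 851) = 300.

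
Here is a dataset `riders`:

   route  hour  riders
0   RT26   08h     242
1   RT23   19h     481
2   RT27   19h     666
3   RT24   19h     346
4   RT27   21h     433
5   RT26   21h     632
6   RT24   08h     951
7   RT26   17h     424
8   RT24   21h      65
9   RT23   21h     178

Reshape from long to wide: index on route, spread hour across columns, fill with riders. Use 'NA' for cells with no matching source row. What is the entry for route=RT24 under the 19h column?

The long row with route=RT24, hour=19h has riders=346.

346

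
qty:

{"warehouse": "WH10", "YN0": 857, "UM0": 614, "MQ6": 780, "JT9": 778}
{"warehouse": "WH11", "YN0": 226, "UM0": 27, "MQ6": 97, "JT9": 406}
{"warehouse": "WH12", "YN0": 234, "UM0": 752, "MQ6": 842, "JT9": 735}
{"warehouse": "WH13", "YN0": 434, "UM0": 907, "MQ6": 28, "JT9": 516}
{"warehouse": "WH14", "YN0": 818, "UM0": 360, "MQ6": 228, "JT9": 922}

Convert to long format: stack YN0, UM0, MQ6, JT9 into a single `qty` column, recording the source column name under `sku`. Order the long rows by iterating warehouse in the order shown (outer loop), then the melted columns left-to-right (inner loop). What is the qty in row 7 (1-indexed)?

20 rows total (5 × 4). Row 7: index ⌊(7-1)/4⌋ = 1 into warehouse → WH11; (7-1) mod 4 = 2 into the melted columns → MQ6.
So row 7 is (WH11, MQ6, 97); qty = 97.

97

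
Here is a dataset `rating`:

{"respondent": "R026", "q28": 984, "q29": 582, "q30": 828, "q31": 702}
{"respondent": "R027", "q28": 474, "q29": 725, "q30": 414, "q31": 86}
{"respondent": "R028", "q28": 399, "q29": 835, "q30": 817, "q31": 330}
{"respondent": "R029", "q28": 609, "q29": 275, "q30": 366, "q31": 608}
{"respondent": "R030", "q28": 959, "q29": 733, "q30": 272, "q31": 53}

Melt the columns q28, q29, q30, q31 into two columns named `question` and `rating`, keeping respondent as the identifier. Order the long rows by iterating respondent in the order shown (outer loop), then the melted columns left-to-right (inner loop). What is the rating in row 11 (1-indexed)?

817

20 rows total (5 × 4). Row 11: index ⌊(11-1)/4⌋ = 2 into respondent → R028; (11-1) mod 4 = 2 into the melted columns → q30.
So row 11 is (R028, q30, 817); rating = 817.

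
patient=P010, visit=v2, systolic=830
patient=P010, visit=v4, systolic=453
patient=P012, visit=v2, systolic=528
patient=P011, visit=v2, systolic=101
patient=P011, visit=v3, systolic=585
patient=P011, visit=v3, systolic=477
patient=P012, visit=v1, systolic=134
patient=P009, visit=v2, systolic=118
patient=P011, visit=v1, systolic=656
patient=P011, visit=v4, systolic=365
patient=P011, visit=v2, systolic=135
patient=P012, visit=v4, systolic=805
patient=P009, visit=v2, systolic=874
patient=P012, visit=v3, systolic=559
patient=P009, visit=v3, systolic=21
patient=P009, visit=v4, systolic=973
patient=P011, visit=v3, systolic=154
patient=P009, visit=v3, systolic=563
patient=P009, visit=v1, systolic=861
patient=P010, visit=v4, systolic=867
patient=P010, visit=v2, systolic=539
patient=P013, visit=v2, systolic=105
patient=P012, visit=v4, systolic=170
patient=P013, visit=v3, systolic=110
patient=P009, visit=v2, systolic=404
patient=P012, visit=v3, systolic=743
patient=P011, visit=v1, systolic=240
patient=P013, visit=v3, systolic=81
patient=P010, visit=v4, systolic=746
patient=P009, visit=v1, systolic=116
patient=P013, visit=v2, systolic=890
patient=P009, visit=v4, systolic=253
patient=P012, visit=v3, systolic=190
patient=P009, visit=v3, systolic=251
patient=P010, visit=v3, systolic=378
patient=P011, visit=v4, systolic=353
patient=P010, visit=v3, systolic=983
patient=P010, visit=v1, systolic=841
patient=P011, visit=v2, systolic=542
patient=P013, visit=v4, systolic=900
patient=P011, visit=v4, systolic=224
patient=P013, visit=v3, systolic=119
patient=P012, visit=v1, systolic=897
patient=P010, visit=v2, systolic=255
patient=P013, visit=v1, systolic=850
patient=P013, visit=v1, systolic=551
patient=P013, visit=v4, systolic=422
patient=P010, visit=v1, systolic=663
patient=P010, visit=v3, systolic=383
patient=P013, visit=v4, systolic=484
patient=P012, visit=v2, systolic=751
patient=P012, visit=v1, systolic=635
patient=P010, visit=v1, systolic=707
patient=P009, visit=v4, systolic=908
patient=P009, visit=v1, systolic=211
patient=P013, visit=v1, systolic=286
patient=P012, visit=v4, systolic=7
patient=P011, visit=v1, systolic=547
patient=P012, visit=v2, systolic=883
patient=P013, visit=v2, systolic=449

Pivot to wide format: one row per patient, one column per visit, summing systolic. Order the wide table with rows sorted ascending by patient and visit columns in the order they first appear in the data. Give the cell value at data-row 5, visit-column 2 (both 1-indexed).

With rows sorted ascending by patient, row 5 is patient=P013. visit columns in first-appearance order: v2, v4, v3, v1; column 2 is v4.
Long rows with patient=P013, visit=v4: 900 + 422 + 484 = 1806.

1806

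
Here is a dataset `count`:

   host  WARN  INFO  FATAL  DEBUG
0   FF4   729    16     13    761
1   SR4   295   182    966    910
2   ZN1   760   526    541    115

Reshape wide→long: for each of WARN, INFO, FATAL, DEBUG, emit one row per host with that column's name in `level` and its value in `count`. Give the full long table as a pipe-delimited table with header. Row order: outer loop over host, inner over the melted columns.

| host | level | count |
| FF4 | WARN | 729 |
| FF4 | INFO | 16 |
| FF4 | FATAL | 13 |
| FF4 | DEBUG | 761 |
| SR4 | WARN | 295 |
| SR4 | INFO | 182 |
| SR4 | FATAL | 966 |
| SR4 | DEBUG | 910 |
| ZN1 | WARN | 760 |
| ZN1 | INFO | 526 |
| ZN1 | FATAL | 541 |
| ZN1 | DEBUG | 115 |

Each (host, column) pair becomes one row: 3 × 4 = 12 rows.
For example, (FF4, WARN) → count=729.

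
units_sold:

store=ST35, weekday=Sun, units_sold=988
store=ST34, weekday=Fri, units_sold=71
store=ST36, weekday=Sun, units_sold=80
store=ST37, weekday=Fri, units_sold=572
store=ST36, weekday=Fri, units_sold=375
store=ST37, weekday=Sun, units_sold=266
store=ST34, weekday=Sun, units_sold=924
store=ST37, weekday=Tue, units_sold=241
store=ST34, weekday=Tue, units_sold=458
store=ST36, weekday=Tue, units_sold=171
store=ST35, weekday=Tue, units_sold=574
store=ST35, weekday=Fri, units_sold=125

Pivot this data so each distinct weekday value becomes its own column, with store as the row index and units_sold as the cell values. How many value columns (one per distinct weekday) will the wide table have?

3

3 distinct weekday values: Fri, Sun, Tue.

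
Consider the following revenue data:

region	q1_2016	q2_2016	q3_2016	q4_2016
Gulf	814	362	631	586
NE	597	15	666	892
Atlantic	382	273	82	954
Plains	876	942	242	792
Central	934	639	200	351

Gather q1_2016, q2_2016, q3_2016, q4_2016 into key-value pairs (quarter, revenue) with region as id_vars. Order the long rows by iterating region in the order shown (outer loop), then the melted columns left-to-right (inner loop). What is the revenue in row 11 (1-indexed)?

82

20 rows total (5 × 4). Row 11: index ⌊(11-1)/4⌋ = 2 into region → Atlantic; (11-1) mod 4 = 2 into the melted columns → q3_2016.
So row 11 is (Atlantic, q3_2016, 82); revenue = 82.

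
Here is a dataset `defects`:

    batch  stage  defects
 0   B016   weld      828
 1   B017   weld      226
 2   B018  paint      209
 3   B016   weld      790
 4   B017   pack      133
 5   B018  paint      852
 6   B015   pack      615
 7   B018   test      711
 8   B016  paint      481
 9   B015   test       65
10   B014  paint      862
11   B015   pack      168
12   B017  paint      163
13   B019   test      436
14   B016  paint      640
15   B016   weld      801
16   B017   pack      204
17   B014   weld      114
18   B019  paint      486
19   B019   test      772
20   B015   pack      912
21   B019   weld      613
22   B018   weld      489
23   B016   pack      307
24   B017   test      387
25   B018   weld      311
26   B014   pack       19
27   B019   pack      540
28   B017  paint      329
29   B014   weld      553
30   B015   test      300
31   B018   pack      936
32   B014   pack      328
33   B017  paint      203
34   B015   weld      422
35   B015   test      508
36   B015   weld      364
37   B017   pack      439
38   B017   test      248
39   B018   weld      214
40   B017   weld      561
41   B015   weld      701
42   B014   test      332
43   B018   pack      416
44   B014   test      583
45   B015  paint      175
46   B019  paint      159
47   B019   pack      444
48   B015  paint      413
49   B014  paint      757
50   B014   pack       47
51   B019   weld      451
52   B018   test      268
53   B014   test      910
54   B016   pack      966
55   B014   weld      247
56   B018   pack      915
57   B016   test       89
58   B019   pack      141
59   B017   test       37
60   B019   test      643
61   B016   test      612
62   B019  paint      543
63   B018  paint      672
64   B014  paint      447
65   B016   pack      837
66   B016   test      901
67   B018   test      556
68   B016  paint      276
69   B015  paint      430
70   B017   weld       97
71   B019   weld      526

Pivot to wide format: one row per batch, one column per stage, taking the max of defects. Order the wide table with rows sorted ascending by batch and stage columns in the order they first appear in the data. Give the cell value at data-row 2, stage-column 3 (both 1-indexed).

912

With rows sorted ascending by batch, row 2 is batch=B015. stage columns in first-appearance order: weld, paint, pack, test; column 3 is pack.
Long rows with batch=B015, stage=pack: max(615, 168, 912) = 912.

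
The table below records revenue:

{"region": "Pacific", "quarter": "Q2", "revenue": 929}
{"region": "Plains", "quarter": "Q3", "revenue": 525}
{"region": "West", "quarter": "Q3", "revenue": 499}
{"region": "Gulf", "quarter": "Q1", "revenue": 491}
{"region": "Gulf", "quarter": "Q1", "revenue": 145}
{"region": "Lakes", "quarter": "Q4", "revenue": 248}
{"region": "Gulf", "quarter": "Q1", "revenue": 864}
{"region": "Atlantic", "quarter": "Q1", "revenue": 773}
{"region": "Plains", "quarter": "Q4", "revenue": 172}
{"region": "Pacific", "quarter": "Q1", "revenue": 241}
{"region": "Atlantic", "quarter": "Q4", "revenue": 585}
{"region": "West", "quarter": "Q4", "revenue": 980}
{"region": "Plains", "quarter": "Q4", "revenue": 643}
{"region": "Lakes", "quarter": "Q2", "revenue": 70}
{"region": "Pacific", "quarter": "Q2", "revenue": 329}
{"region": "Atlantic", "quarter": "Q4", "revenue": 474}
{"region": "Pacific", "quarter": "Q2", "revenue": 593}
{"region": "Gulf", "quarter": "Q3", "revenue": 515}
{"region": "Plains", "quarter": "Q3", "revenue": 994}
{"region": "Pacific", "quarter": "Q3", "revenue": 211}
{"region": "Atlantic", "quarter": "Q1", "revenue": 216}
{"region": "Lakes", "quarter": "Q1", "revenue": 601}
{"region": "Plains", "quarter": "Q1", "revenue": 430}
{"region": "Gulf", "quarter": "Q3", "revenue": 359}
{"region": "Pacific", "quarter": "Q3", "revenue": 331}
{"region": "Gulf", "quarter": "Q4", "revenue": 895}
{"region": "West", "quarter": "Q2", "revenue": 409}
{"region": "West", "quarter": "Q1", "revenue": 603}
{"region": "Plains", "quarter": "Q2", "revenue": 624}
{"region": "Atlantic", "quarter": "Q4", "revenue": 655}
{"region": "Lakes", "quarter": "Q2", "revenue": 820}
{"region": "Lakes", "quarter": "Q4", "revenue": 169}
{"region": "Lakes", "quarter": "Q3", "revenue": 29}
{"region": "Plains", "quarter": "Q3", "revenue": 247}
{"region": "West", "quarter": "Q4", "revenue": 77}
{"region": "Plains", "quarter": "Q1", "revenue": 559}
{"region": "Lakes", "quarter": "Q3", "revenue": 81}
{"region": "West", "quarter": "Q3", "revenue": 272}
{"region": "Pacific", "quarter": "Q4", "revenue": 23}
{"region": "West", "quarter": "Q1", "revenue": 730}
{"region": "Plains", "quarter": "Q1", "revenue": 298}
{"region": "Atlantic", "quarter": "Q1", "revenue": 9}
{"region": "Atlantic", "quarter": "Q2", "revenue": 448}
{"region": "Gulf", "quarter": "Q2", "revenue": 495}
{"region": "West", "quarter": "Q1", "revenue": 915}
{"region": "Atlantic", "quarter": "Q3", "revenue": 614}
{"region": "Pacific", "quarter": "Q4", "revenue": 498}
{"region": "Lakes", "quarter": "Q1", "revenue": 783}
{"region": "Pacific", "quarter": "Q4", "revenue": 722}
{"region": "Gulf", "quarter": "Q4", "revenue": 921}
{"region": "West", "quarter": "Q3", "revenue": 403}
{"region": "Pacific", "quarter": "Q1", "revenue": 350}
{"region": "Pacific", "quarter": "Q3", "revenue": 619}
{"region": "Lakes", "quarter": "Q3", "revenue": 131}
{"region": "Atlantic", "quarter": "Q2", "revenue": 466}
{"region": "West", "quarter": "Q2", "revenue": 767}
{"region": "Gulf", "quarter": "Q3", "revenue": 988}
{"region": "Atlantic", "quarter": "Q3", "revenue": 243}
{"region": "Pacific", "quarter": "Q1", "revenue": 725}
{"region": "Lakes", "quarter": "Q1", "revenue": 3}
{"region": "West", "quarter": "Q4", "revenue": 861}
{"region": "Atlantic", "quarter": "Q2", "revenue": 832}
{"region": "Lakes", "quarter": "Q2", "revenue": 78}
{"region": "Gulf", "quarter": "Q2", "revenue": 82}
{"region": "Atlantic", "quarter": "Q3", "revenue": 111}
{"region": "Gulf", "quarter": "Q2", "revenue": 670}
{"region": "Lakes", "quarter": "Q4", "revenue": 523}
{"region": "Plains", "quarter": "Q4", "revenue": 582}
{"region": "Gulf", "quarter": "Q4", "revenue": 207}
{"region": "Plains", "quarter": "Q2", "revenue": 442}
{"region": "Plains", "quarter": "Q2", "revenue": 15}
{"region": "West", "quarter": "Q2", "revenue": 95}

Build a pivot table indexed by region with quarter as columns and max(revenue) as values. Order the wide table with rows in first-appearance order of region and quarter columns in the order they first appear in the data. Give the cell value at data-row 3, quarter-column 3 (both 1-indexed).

With rows in first-appearance order of region, row 3 is region=West. quarter columns in first-appearance order: Q2, Q3, Q1, Q4; column 3 is Q1.
Long rows with region=West, quarter=Q1: max(603, 730, 915) = 915.

915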